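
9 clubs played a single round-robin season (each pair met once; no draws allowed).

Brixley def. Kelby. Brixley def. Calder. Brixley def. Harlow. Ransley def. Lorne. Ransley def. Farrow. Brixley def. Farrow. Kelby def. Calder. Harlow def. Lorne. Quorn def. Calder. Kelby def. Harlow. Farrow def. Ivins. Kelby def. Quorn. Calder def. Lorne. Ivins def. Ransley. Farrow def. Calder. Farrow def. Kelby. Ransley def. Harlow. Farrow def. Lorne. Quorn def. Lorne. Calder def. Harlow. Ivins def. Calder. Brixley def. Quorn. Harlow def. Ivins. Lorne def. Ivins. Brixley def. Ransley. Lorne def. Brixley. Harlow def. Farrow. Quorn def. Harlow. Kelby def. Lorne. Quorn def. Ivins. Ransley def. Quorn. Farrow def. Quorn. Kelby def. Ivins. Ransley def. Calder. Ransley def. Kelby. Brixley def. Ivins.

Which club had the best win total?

Win totals: Brixley 7, Kelby 5, Quorn 4, Harlow 3, Ivins 2, Lorne 2, Farrow 5, Calder 2, Ransley 6.
Brixley leads with 7 wins (next highest: 6).

Brixley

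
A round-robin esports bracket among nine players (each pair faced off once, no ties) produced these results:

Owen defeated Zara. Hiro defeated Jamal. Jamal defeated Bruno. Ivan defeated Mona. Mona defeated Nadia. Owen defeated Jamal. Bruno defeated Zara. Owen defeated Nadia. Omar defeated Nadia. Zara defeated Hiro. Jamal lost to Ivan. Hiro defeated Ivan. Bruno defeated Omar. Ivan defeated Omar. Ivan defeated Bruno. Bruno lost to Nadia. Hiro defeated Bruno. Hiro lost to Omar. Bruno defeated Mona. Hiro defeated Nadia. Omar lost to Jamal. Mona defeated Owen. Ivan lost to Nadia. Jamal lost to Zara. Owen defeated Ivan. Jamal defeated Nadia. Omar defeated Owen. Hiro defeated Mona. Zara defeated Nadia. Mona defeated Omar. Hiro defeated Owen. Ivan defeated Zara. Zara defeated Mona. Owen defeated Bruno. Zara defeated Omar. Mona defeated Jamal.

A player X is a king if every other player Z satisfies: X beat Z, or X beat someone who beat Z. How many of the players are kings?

7

Ivan reaches everyone (king).
Hiro reaches everyone (king).
Mona reaches everyone (king).
Jamal reaches everyone (king).
Bruno cannot reach Ivan in two steps.
Omar reaches everyone (king).
Zara reaches everyone (king).
Nadia cannot reach Hiro, Owen in two steps.
Owen reaches everyone (king).
Kings: Ivan, Hiro, Mona, Jamal, Omar, Zara, Owen — 7.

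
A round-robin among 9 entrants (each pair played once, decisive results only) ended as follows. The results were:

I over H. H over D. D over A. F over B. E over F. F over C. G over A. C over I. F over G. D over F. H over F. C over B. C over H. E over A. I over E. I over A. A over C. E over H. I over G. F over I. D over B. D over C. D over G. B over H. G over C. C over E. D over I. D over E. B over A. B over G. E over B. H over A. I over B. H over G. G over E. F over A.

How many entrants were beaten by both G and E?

1

G beat: A, C, E.
E beat: A, B, F, H.
Both beat: A — 1.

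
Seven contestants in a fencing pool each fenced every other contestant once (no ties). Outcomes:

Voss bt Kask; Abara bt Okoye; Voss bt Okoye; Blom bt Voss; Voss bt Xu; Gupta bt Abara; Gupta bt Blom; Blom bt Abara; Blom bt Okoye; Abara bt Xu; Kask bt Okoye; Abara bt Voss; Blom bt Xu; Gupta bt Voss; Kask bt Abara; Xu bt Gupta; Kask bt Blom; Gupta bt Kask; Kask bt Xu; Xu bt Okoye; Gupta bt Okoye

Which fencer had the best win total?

Win totals: Gupta 5, Voss 3, Kask 4, Blom 4, Abara 3, Xu 2, Okoye 0.
Gupta leads with 5 wins (next highest: 4).

Gupta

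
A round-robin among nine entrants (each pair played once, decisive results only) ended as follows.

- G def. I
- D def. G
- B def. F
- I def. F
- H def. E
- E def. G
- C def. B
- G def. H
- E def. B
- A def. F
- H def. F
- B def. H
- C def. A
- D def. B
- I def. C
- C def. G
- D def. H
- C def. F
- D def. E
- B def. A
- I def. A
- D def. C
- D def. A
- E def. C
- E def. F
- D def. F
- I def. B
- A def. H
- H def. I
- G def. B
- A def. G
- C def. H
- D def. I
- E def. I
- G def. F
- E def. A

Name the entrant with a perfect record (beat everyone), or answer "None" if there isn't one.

D

D has 8 wins out of 8 opponents — a perfect record.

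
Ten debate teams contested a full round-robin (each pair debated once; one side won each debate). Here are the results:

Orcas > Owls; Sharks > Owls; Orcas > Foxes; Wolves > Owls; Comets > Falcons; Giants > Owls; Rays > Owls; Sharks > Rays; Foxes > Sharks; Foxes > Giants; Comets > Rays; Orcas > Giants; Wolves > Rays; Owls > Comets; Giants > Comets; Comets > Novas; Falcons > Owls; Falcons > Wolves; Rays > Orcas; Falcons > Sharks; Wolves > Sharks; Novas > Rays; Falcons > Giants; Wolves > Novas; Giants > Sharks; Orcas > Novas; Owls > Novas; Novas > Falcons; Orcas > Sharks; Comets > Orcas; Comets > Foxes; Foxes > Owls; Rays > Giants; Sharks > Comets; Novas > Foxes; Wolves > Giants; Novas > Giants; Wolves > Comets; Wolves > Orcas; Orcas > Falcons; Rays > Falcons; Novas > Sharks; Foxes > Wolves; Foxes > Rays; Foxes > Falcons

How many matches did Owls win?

Owls' results: beat Novas, Comets; lost to Sharks, Rays, Wolves, Orcas, Foxes, Giants, Falcons.
That is 2 wins.

2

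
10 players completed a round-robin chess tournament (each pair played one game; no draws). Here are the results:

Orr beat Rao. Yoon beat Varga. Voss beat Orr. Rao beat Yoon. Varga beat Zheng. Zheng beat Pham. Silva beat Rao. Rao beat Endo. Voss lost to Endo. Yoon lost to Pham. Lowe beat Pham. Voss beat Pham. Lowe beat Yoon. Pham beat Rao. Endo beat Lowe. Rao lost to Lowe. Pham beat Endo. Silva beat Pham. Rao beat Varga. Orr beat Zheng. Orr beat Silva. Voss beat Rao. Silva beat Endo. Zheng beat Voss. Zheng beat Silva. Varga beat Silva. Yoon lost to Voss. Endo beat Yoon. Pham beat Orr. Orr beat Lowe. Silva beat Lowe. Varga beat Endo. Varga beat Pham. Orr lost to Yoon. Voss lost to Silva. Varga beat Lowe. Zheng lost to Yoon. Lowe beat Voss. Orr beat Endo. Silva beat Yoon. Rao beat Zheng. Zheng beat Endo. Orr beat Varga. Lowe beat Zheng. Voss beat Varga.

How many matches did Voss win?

5

Voss' results: beat Yoon, Pham, Varga, Rao, Orr; lost to Silva, Lowe, Zheng, Endo.
That is 5 wins.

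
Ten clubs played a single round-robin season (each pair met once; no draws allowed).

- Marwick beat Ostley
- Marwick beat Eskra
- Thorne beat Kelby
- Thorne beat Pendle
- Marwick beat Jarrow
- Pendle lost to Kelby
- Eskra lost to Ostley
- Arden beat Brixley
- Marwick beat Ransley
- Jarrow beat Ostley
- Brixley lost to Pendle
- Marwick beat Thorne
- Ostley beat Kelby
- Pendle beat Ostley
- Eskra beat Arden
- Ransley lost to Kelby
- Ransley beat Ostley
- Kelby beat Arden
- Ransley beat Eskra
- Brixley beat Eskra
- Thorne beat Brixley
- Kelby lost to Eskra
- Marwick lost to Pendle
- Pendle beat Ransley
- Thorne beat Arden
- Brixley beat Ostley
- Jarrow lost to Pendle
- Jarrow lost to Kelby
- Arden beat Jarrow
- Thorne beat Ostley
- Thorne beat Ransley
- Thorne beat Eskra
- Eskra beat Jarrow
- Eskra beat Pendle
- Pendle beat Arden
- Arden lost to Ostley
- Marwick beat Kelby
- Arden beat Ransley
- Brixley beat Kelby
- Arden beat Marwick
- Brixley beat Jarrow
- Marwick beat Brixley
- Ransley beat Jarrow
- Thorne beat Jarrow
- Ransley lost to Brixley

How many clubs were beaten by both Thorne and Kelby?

4

Thorne beat: Arden, Brixley, Ostley, Jarrow, Eskra, Pendle, Kelby, Ransley.
Kelby beat: Arden, Jarrow, Pendle, Ransley.
Both beat: Arden, Jarrow, Pendle, Ransley — 4.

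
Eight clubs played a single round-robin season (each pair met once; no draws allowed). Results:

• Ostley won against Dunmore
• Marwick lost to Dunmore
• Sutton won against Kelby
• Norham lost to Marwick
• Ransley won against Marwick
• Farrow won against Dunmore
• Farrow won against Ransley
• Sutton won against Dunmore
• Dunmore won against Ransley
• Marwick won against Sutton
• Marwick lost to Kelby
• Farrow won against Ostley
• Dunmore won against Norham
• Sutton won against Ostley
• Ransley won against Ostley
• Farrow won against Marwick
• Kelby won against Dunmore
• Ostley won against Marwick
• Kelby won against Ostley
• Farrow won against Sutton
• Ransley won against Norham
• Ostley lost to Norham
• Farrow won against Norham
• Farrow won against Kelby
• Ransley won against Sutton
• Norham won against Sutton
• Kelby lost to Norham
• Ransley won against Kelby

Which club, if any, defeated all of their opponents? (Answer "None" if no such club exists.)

Farrow

Farrow has 7 wins out of 7 opponents — a perfect record.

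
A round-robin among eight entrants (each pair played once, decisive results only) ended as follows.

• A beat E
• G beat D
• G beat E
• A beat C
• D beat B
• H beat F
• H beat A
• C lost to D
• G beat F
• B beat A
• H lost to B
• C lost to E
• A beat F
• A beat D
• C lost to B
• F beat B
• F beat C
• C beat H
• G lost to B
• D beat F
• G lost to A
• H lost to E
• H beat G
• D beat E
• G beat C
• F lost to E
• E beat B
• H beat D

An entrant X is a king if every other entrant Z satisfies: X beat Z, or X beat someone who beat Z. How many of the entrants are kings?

A reaches everyone (king).
B reaches everyone (king).
C cannot reach B, E in two steps.
D reaches everyone (king).
E reaches everyone (king).
F cannot reach D, E in two steps.
G cannot reach A in two steps.
H reaches everyone (king).
Kings: A, B, D, E, H — 5.

5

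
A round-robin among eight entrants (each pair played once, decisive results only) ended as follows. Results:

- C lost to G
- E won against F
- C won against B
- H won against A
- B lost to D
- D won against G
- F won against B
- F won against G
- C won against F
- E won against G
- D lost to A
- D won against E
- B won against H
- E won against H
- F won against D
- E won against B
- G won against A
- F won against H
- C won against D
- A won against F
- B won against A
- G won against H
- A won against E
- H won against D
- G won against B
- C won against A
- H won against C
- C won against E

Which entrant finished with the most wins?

Win totals: A 3, B 2, C 5, D 3, E 4, F 4, G 4, H 3.
C leads with 5 wins (next highest: 4).

C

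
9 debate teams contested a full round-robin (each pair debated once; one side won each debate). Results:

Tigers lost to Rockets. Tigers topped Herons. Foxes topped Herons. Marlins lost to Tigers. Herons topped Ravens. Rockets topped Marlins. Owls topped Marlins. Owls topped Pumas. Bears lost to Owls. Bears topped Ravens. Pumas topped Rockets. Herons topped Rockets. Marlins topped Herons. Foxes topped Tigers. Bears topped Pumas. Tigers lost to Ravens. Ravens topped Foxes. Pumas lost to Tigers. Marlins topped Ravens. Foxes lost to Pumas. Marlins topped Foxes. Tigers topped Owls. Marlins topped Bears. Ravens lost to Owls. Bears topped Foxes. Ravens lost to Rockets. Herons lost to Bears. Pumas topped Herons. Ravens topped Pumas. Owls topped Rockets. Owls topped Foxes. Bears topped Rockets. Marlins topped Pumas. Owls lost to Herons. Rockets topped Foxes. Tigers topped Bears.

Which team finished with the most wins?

Win totals: Foxes 2, Ravens 3, Rockets 4, Bears 5, Pumas 3, Herons 3, Marlins 5, Tigers 5, Owls 6.
Owls leads with 6 wins (next highest: 5).

Owls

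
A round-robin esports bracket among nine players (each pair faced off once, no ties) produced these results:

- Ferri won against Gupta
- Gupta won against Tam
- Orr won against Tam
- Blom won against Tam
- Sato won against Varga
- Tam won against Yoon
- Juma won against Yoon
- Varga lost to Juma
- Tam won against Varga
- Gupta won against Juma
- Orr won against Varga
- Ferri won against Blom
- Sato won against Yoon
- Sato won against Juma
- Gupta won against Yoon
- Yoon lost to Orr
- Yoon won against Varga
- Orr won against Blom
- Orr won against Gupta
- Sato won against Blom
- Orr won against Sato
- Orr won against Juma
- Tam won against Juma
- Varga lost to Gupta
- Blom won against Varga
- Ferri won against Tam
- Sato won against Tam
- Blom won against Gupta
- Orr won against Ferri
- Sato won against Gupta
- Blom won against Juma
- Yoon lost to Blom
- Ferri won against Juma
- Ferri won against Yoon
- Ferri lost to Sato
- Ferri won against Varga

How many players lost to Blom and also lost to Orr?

5

Blom beat: Juma, Varga, Gupta, Tam, Yoon.
Orr beat: Juma, Varga, Ferri, Gupta, Blom, Tam, Sato, Yoon.
Both beat: Juma, Varga, Gupta, Tam, Yoon — 5.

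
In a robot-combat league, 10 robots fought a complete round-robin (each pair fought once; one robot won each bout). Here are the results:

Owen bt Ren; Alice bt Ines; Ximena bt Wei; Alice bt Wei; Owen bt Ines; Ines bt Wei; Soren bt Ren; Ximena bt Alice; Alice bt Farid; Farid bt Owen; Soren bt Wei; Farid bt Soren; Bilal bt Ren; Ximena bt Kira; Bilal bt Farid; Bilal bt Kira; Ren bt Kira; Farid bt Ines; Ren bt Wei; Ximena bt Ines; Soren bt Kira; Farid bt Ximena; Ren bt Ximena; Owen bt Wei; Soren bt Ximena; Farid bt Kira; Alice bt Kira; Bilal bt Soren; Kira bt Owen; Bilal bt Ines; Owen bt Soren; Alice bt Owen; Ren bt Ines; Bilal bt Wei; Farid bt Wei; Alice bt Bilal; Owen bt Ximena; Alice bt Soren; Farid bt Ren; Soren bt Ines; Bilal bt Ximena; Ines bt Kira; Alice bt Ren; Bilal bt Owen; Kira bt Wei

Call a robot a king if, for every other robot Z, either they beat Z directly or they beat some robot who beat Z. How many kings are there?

Bilal reaches everyone (king).
Kira cannot reach Bilal, Farid, Alice in two steps.
Ren cannot reach Bilal, Farid, Soren in two steps.
Ines cannot reach Bilal, Ren, Farid, Ximena, Soren, Alice in two steps.
Wei cannot reach Bilal, Kira, Ren, Ines, Owen, Farid, Ximena, Soren, Alice in two steps.
Owen cannot reach Bilal, Farid in two steps.
Farid cannot reach Bilal in two steps.
Ximena reaches everyone (king).
Soren cannot reach Bilal, Farid in two steps.
Alice reaches everyone (king).
Kings: Bilal, Ximena, Alice — 3.

3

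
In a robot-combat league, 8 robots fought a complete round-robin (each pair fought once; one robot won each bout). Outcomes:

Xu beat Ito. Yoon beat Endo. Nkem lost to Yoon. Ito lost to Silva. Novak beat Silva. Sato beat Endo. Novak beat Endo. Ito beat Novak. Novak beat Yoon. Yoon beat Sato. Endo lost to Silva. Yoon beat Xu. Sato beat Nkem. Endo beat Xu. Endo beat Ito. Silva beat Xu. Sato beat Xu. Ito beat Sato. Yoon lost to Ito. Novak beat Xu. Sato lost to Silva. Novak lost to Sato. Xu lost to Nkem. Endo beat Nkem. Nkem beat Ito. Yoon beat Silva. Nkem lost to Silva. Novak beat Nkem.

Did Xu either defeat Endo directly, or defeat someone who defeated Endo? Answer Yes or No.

Xu did not beat Endo directly.
Xu beat Ito, but each of them lost to Endo. No two-step path.

No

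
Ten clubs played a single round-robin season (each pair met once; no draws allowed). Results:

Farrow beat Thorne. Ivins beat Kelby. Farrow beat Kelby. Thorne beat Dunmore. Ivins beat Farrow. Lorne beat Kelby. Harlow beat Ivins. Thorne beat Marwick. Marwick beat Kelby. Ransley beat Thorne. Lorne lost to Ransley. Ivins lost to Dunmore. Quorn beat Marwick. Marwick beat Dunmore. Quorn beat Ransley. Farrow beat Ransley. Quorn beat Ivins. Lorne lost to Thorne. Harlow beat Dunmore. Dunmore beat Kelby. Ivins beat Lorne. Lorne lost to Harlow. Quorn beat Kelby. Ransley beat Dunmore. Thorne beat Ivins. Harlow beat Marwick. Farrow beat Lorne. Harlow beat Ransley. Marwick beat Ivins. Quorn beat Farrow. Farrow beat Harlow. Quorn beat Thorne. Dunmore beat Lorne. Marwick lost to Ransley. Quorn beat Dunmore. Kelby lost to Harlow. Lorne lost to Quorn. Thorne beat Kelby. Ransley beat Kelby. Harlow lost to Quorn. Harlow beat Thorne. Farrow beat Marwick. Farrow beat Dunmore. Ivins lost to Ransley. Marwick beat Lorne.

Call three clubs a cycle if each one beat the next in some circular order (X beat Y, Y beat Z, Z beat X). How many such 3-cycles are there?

Win totals: Farrow 7, Marwick 4, Harlow 7, Thorne 5, Ransley 6, Kelby 0, Quorn 9, Lorne 1, Dunmore 3, Ivins 3.
A club with w wins dominates both others in C(w,2) triples; summing gives 21 + 6 + 21 + 10 + 15 + 0 + 36 + 0 + 3 + 3 = 115 transitive triples.
Total triples C(10,3) = 120, so cyclic triples = 120 − 115 = 5.

5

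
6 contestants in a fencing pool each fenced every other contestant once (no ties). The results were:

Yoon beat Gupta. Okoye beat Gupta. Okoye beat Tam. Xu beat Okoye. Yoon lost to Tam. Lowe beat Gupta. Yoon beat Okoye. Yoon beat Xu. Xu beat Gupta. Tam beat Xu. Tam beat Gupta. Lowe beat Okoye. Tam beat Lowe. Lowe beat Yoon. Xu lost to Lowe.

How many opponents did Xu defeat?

2

Xu's results: beat Gupta, Okoye; lost to Lowe, Tam, Yoon.
That is 2 wins.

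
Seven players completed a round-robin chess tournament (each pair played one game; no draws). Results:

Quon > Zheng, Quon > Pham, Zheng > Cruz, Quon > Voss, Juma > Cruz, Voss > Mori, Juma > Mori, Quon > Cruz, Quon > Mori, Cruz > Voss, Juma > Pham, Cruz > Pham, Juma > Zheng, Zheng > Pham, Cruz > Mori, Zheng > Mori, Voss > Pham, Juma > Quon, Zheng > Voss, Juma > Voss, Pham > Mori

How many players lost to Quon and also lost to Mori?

Quon beat: Mori, Pham, Voss, Cruz, Zheng.
Mori beat: no one.
No one was beaten by both.

0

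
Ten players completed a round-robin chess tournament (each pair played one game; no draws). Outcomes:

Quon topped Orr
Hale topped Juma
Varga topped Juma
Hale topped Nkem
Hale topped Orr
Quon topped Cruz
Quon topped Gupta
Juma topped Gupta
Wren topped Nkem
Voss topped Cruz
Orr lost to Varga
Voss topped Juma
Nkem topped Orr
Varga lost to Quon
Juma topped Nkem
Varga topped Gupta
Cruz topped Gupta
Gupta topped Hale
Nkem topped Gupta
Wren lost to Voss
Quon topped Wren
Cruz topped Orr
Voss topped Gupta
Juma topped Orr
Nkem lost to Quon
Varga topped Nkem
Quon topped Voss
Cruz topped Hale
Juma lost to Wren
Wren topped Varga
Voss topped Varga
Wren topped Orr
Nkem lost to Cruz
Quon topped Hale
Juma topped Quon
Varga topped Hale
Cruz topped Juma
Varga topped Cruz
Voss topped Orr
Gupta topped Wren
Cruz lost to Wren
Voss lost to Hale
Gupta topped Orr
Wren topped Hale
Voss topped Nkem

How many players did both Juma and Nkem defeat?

Juma beat: Orr, Gupta, Nkem, Quon.
Nkem beat: Orr, Gupta.
Both beat: Orr, Gupta — 2.

2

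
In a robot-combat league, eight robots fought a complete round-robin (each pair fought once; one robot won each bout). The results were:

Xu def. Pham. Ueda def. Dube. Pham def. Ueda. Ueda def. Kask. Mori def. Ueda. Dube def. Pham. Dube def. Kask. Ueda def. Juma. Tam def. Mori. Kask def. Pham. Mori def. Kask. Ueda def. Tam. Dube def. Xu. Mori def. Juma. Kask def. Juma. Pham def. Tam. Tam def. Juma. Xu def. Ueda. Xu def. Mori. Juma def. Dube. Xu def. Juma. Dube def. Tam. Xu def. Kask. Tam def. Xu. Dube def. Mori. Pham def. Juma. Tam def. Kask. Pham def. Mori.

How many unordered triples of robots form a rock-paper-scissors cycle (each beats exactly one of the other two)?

Win totals: Kask 2, Ueda 4, Pham 4, Dube 5, Juma 1, Mori 3, Tam 4, Xu 5.
A robot with w wins dominates both others in C(w,2) triples; summing gives 1 + 6 + 6 + 10 + 0 + 3 + 6 + 10 = 42 transitive triples.
Total triples C(8,3) = 56, so cyclic triples = 56 − 42 = 14.

14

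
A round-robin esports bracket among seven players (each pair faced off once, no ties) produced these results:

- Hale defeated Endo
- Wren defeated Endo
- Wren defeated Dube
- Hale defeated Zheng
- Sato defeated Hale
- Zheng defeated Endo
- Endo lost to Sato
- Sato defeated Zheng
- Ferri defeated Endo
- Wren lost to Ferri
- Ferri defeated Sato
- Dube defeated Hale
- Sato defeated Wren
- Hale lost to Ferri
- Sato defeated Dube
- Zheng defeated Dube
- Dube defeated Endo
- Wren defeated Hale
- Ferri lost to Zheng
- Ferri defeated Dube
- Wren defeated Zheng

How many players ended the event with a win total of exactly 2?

2

Win totals: Hale 2, Wren 4, Dube 2, Zheng 3, Sato 5, Ferri 5, Endo 0.
Exactly 2: Hale, Dube — 2 players.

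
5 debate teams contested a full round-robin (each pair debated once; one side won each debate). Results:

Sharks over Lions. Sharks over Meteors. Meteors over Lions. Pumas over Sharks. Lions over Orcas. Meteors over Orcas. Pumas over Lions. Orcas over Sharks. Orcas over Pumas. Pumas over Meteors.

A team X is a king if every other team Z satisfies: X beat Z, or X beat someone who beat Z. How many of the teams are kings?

Orcas reaches everyone (king).
Sharks cannot reach Pumas in two steps.
Pumas reaches everyone (king).
Lions cannot reach Meteors in two steps.
Meteors reaches everyone (king).
Kings: Orcas, Pumas, Meteors — 3.

3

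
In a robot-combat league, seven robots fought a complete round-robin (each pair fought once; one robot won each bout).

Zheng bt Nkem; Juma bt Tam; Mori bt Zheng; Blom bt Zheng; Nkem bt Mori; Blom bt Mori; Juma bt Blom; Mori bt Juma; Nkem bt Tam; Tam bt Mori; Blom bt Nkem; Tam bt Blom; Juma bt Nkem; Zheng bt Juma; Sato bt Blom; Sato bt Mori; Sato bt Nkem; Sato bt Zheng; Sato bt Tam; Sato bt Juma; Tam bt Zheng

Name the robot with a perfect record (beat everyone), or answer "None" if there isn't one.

Sato

Sato has 6 wins out of 6 opponents — a perfect record.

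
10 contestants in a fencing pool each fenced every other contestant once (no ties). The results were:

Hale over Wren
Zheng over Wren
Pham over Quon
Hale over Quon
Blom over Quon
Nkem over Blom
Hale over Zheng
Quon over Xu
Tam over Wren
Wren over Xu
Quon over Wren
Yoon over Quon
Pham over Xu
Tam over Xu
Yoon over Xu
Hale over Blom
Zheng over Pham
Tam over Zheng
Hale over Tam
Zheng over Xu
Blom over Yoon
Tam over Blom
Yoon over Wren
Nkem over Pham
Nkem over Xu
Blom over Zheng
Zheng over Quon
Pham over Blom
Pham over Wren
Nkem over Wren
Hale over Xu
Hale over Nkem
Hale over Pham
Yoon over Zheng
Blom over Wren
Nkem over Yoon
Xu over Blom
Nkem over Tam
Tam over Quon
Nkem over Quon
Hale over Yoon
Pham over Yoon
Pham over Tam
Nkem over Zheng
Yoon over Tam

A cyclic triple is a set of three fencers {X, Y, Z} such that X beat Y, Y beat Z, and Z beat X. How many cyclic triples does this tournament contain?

8

Win totals: Wren 1, Yoon 5, Pham 6, Blom 4, Tam 5, Quon 2, Hale 9, Zheng 4, Nkem 8, Xu 1.
A fencer with w wins dominates both others in C(w,2) triples; summing gives 0 + 10 + 15 + 6 + 10 + 1 + 36 + 6 + 28 + 0 = 112 transitive triples.
Total triples C(10,3) = 120, so cyclic triples = 120 − 112 = 8.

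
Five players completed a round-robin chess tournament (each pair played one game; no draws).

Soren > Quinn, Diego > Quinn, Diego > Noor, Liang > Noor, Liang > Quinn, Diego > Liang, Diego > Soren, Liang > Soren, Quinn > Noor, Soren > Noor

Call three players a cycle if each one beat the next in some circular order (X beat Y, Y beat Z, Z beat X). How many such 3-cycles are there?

0

Win totals: Noor 0, Soren 2, Quinn 1, Diego 4, Liang 3.
A player with w wins dominates both others in C(w,2) triples; summing gives 0 + 1 + 0 + 6 + 3 = 10 transitive triples.
Total triples C(5,3) = 10, so cyclic triples = 10 − 10 = 0.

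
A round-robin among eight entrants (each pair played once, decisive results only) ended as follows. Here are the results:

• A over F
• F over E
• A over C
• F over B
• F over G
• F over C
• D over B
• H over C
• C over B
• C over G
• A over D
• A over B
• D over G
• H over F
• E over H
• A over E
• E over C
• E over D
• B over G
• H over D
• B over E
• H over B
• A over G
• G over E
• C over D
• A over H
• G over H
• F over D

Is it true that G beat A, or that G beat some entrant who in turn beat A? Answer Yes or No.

No

G did not beat A directly.
G beat E, H, but each of them lost to A. No two-step path.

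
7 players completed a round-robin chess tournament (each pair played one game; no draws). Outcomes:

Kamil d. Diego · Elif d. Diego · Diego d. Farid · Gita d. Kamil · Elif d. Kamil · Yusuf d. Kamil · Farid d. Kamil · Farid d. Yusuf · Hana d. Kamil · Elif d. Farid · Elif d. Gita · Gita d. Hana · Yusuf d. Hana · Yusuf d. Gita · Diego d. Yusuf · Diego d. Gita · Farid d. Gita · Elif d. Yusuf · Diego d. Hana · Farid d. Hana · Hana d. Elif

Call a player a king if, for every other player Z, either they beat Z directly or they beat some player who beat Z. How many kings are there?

Elif reaches everyone (king).
Yusuf cannot reach Farid in two steps.
Farid reaches everyone (king).
Gita cannot reach Yusuf, Farid in two steps.
Kamil cannot reach Elif in two steps.
Hana reaches everyone (king).
Diego reaches everyone (king).
Kings: Elif, Farid, Hana, Diego — 4.

4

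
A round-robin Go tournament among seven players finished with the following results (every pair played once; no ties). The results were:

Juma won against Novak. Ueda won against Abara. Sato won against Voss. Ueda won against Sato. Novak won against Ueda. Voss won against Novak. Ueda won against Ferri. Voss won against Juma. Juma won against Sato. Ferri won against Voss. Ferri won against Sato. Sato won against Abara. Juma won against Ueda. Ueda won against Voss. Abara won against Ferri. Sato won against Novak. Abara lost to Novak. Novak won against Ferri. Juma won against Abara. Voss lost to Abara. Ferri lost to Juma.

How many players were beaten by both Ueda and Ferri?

2

Ueda beat: Voss, Ferri, Sato, Abara.
Ferri beat: Voss, Sato.
Both beat: Voss, Sato — 2.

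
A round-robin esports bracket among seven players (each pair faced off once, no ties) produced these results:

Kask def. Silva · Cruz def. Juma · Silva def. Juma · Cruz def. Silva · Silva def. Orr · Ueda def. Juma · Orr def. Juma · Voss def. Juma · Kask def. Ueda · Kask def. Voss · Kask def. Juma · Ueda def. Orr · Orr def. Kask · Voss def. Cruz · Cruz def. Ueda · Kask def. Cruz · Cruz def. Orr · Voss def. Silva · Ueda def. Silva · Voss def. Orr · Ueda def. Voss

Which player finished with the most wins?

Win totals: Orr 2, Silva 2, Juma 0, Ueda 4, Voss 4, Cruz 4, Kask 5.
Kask leads with 5 wins (next highest: 4).

Kask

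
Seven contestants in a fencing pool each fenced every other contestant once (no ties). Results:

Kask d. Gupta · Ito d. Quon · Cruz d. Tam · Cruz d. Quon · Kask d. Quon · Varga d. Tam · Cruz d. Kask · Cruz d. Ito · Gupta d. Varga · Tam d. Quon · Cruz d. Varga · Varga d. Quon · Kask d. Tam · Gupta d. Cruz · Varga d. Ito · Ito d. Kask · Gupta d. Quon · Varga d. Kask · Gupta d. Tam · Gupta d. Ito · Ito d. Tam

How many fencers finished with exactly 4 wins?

Win totals: Tam 1, Quon 0, Kask 3, Cruz 5, Gupta 5, Ito 3, Varga 4.
Exactly 4: Varga — 1 fencer.

1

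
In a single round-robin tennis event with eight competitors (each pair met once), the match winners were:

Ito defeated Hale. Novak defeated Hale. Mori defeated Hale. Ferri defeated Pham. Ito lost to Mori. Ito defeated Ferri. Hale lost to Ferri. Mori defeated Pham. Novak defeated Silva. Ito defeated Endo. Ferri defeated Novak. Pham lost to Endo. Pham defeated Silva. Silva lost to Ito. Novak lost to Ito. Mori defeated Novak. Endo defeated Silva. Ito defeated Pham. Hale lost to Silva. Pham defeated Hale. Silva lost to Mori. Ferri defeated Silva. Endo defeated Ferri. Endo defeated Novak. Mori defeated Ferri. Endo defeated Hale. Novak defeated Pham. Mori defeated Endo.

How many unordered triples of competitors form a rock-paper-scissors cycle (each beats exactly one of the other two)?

0

Win totals: Hale 0, Mori 7, Silva 1, Novak 3, Ferri 4, Pham 2, Ito 6, Endo 5.
A competitor with w wins dominates both others in C(w,2) triples; summing gives 0 + 21 + 0 + 3 + 6 + 1 + 15 + 10 = 56 transitive triples.
Total triples C(8,3) = 56, so cyclic triples = 56 − 56 = 0.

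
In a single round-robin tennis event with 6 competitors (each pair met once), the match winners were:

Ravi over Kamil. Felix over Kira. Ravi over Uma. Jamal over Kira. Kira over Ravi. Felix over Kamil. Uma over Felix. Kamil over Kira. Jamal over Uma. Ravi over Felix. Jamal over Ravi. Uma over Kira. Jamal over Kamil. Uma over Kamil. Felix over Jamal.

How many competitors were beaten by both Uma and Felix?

Uma beat: Kira, Kamil, Felix.
Felix beat: Kira, Kamil, Jamal.
Both beat: Kira, Kamil — 2.

2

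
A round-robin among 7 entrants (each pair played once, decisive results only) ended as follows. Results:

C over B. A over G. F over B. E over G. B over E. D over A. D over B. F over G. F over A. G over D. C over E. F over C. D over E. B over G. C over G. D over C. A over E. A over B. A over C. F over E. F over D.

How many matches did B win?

B's results: beat E, G; lost to A, C, D, F.
That is 2 wins.

2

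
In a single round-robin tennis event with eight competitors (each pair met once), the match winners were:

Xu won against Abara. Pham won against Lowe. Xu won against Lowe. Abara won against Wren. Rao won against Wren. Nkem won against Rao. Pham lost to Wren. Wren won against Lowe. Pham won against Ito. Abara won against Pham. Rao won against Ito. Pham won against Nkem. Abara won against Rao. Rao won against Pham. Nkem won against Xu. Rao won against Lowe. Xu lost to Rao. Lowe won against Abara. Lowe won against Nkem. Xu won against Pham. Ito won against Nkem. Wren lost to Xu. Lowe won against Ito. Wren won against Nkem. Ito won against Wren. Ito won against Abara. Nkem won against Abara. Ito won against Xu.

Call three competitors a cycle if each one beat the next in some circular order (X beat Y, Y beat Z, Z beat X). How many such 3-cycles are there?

Win totals: Nkem 3, Abara 3, Lowe 3, Rao 5, Ito 4, Xu 4, Pham 3, Wren 3.
A competitor with w wins dominates both others in C(w,2) triples; summing gives 3 + 3 + 3 + 10 + 6 + 6 + 3 + 3 = 37 transitive triples.
Total triples C(8,3) = 56, so cyclic triples = 56 − 37 = 19.

19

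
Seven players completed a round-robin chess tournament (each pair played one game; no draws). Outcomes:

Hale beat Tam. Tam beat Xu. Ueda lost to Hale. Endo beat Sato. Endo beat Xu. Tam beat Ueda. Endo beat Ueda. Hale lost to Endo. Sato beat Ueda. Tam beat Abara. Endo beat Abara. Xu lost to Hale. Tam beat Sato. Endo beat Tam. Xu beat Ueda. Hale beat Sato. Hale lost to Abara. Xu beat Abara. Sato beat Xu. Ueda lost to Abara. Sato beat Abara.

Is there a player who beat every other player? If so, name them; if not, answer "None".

Endo

Endo has 6 wins out of 6 opponents — a perfect record.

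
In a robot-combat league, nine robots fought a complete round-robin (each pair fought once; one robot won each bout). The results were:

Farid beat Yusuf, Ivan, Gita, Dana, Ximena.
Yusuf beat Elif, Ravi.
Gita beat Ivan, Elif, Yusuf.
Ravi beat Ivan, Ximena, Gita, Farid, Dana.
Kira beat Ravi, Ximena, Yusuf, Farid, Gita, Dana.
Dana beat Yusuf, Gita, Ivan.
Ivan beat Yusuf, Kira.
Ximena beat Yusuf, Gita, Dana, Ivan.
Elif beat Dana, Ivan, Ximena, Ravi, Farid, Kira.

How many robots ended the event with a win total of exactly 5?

Win totals: Ravi 5, Ivan 2, Gita 3, Ximena 4, Yusuf 2, Farid 5, Dana 3, Elif 6, Kira 6.
Exactly 5: Ravi, Farid — 2 robots.

2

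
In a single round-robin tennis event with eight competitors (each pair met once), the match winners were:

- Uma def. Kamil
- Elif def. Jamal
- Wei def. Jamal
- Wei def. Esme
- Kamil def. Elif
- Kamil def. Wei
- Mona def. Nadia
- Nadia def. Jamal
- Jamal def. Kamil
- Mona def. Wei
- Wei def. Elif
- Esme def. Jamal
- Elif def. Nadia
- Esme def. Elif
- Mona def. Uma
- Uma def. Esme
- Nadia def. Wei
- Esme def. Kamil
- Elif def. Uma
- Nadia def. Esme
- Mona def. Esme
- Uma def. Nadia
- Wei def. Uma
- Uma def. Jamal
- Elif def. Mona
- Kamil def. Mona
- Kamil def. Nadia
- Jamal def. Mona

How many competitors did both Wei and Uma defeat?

2

Wei beat: Jamal, Uma, Elif, Esme.
Uma beat: Kamil, Jamal, Nadia, Esme.
Both beat: Jamal, Esme — 2.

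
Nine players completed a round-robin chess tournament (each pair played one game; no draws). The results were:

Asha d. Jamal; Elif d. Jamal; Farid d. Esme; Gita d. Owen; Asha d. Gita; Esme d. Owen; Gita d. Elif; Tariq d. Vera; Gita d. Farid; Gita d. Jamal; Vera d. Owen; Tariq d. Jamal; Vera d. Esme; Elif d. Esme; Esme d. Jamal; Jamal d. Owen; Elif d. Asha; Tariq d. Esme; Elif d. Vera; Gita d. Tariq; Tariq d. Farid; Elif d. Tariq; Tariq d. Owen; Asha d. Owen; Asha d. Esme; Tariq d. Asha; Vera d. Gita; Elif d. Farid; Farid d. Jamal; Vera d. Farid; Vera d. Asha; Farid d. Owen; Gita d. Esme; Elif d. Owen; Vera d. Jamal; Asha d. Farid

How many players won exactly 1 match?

1

Win totals: Tariq 6, Esme 2, Jamal 1, Farid 3, Elif 7, Vera 6, Gita 6, Asha 5, Owen 0.
Exactly 1: Jamal — 1 player.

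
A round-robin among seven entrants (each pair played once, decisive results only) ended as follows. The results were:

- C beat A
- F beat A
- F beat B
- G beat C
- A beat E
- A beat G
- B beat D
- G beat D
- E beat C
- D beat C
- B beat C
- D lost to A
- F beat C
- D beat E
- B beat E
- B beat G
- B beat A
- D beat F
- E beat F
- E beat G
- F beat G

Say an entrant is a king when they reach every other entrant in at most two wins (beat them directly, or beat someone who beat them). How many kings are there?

4

A cannot reach B in two steps.
B reaches everyone (king).
C cannot reach B, F in two steps.
D reaches everyone (king).
E reaches everyone (king).
F reaches everyone (king).
G cannot reach B in two steps.
Kings: B, D, E, F — 4.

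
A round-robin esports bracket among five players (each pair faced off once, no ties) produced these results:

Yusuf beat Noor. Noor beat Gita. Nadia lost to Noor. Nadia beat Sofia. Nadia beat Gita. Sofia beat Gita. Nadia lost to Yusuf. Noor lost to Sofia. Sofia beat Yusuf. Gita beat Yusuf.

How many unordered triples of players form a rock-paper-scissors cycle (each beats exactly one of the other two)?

4

Of the C(5,3) = 10 triples, the cyclic ones are: {Noor, Nadia, Sofia}; {Noor, Yusuf, Gita}; {Nadia, Yusuf, Sofia}; {Nadia, Yusuf, Gita}.
That is 4.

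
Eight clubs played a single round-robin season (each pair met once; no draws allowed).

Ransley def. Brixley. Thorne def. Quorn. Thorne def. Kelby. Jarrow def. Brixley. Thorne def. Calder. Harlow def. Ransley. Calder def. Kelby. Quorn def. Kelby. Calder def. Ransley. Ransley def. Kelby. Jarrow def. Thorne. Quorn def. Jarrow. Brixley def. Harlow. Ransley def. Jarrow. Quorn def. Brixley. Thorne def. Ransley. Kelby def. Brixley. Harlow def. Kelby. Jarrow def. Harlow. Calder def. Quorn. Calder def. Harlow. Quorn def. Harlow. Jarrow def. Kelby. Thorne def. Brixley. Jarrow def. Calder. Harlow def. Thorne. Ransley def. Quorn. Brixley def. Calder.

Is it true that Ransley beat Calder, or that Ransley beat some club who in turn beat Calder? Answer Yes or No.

Ransley did not beat Calder directly.
Ransley beat Kelby, Brixley, Quorn, Jarrow. Of those, Brixley beat Calder.

Yes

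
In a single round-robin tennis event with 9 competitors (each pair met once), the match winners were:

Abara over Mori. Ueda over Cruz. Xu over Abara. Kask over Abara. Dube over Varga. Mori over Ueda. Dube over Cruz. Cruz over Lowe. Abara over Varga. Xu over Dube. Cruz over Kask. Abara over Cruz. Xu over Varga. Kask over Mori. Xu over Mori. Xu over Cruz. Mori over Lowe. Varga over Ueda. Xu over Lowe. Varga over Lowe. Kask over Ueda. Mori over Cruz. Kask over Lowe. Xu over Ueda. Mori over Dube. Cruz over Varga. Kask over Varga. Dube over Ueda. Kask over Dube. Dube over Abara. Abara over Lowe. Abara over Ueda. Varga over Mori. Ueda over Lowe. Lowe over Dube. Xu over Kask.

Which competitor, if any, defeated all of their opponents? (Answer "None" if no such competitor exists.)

Xu

Xu has 8 wins out of 8 opponents — a perfect record.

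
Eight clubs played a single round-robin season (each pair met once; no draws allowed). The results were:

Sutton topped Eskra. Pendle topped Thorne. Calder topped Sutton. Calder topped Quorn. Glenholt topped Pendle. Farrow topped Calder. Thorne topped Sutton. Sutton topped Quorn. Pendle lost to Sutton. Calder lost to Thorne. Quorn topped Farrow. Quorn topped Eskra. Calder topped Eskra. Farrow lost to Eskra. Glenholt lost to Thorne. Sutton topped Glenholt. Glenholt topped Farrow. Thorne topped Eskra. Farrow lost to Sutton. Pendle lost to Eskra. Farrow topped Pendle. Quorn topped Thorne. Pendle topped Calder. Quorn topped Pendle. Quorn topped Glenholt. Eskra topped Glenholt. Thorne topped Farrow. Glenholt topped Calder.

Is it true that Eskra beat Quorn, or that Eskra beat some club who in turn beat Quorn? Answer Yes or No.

Eskra did not beat Quorn directly.
Eskra beat Farrow, Glenholt, Pendle, but each of them lost to Quorn. No two-step path.

No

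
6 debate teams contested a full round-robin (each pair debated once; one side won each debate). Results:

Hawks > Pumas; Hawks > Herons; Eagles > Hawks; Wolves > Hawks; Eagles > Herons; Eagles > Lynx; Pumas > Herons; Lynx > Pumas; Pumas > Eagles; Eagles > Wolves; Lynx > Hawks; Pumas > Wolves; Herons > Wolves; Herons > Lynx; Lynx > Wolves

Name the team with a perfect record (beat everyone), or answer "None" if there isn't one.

None

Highest win total is Eagles with 4 (out of 5 possible).
Eagles lost to Pumas, so no team went undefeated.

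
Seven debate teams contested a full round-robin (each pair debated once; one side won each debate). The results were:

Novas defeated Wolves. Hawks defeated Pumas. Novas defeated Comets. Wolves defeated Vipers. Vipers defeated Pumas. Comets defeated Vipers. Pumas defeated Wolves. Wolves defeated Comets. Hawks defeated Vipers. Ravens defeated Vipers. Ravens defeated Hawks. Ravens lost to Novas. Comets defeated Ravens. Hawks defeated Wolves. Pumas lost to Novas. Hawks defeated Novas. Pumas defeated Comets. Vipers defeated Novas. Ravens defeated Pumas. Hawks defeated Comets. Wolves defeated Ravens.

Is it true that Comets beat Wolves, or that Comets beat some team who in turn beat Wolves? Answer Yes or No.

Comets did not beat Wolves directly.
Comets beat Vipers, Ravens, but each of them lost to Wolves. No two-step path.

No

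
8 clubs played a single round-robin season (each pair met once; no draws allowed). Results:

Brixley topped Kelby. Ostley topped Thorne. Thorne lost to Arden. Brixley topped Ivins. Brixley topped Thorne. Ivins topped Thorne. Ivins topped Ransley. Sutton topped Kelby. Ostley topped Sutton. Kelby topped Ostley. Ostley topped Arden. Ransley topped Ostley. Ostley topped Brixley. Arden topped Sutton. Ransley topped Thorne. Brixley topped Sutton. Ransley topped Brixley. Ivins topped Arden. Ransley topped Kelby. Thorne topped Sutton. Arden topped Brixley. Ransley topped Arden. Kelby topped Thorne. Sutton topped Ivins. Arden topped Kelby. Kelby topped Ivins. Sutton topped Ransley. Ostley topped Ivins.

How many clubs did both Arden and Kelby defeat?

1

Arden beat: Sutton, Brixley, Kelby, Thorne.
Kelby beat: Ivins, Ostley, Thorne.
Both beat: Thorne — 1.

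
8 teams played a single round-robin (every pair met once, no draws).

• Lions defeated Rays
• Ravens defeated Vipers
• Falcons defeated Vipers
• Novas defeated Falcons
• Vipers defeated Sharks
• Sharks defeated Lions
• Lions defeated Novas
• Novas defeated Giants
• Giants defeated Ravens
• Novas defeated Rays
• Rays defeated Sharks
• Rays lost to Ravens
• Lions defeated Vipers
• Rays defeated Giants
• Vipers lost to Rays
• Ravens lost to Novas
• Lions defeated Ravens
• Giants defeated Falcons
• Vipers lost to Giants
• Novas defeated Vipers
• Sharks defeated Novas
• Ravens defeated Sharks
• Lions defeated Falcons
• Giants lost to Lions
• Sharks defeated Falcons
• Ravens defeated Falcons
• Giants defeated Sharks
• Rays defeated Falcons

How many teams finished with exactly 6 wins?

1

Win totals: Rays 4, Falcons 1, Novas 5, Vipers 1, Sharks 3, Lions 6, Ravens 4, Giants 4.
Exactly 6: Lions — 1 team.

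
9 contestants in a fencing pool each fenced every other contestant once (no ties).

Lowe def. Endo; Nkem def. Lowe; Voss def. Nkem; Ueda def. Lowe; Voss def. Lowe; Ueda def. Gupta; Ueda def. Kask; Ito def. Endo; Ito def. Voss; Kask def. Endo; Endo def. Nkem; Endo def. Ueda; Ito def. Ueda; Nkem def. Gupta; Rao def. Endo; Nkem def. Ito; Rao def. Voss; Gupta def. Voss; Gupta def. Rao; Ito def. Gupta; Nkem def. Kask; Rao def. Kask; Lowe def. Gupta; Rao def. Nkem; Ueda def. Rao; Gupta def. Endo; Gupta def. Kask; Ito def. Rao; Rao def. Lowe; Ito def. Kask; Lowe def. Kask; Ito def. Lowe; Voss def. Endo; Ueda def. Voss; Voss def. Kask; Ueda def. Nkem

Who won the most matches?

Ito

Win totals: Rao 5, Voss 4, Kask 1, Nkem 4, Gupta 4, Endo 2, Ito 7, Ueda 6, Lowe 3.
Ito leads with 7 wins (next highest: 6).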